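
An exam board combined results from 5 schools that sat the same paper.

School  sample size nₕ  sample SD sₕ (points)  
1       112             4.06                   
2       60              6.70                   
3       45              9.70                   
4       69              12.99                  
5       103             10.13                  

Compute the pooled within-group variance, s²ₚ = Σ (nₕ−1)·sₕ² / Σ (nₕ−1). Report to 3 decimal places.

79.582

Degrees of freedom: 111 + 59 + 44 + 68 + 102 = 384.
Σ(nₕ−1)sₕ² = 111·16.4836 + 59·44.89 + 44·94.09 + 68·168.7401 + 102·102.6169 = 30559.4002.
s²ₚ = 30559.4002 / 384 = 79.58177... → 79.582.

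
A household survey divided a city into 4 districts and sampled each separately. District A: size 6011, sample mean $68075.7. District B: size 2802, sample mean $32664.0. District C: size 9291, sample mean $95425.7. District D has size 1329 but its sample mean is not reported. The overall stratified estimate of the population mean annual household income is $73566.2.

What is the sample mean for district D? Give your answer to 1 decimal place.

Σ Nₕx̄ₕ = N·μ, so 1329·x̄_D = 19433·73566.2 − (6011·68075.7 + 2802·32664.0 + 9291·95425.7).
= 1429611964.6 − 1387327739.4 = 42284225.2.
x̄_D = 42284225.2 / 1329 = 31816.573... → 31816.6.

31816.6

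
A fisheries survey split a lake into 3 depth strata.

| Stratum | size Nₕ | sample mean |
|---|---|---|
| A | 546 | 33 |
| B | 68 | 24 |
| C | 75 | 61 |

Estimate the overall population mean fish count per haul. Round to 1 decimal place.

x̄_st = (Σ Nₕx̄ₕ) / (Σ Nₕ) = (546·33 + 68·24 + 75·61) / 689
= 24225 / 689 = 35.160... → 35.2.

35.2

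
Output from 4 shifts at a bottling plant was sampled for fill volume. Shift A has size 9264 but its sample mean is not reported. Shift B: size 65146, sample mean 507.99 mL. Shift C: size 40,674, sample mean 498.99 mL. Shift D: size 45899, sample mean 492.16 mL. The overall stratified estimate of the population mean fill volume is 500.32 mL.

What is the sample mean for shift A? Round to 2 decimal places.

492.65

Σ Nₕx̄ₕ = N·μ, so 9264·x̄_A = 160983·500.32 − (65146·507.99 + 40674·498.99 + 45899·492.16).
= 80543014.56 − 75979087.64 = 4563926.92.
x̄_A = 4563926.92 / 9264 = 492.6519... → 492.65.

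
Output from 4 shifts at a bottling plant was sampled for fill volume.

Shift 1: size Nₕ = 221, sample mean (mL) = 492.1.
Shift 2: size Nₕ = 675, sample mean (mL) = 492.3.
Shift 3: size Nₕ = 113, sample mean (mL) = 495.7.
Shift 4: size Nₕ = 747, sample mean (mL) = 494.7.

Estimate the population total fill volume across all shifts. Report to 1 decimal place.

1: 221·492.1 = 108754.1
2: 675·492.3 = 332302.5
3: 113·495.7 = 56014.1
4: 747·494.7 = 369540.9
τ̂ = Σ Nₕx̄ₕ = 866611.6.

866611.6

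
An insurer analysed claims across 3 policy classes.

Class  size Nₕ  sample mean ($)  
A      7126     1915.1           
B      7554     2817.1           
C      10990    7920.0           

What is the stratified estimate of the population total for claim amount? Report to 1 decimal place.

121968176.0

A: 7126·1915.1 = 13647002.6
B: 7554·2817.1 = 21280373.4
C: 10990·7920.0 = 87040800
τ̂ = Σ Nₕx̄ₕ = 121968176.0.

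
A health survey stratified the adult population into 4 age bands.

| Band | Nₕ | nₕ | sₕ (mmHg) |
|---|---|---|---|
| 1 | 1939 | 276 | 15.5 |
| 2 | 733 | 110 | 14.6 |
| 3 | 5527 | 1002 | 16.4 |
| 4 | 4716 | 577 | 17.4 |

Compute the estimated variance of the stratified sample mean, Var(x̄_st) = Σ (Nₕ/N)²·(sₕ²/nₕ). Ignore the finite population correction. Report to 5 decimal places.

N = 12915. Term for each stratum: Wₕ²sₕ²/nₕ.
Var(x̄_st) = 0.01962100 + 0.00624212 + 0.04915980 + 0.06996510 = 0.14498802 → 0.14499.

0.14499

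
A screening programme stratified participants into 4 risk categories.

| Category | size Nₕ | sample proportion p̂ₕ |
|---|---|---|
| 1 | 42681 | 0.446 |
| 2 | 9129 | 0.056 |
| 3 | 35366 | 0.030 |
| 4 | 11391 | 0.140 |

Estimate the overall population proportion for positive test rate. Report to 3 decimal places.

0.225

Wₕ = Nₕ/N with N = 98567: 0.4330, 0.0926, 0.3588, 0.1156.
p̂_st = 0.4330·0.446 + 0.0926·0.056 + 0.3588·0.030 + 0.1156·0.140 ≈ 0.22525... → 0.225.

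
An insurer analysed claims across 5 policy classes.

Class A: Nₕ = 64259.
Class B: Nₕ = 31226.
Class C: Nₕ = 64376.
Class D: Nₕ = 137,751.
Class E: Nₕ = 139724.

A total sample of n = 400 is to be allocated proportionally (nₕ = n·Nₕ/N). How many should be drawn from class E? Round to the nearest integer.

Share of class E = 139724/437336 = 0.31949.
Allocate 400 × 0.31949 = 127.796... → 128.

128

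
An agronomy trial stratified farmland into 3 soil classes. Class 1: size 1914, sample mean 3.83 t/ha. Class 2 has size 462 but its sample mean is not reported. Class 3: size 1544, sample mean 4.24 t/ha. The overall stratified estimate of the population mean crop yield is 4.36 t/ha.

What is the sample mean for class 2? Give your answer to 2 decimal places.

N = 1914 + 462 + 1544 = 3920.
Overall total = μ·N = 4.36·3920 = 17091.2.
Subtract the known strata: 1914·3.83 + 1544·4.24 = 13877.18.
Remaining total for class 2: 17091.2 − 13877.18 = 3214.02.
Divide by its size: 3214.02 / 462 = 6.9568... → 6.96.

6.96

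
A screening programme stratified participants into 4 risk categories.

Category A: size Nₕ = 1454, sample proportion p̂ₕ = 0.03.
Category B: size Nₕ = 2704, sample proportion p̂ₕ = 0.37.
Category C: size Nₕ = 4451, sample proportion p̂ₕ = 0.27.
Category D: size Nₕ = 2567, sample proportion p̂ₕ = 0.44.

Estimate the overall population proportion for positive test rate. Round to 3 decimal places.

0.302

N = 1454 + 2704 + 4451 + 2567 = 11176.
Overall proportion = Σ (Nₕ/N)·p̂ₕ.
Σ Nₕp̂ₕ = 43.62 + 1000.48 + 1201.77 + 1129.48 = 3375.35.
3375.35 / 11176 = 0.30202... → 0.302.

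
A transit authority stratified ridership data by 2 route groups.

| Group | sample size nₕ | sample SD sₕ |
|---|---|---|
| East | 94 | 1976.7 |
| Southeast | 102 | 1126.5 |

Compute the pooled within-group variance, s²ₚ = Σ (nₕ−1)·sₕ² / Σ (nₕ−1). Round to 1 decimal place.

East: (94−1)·1976.7² = 93·3907342.89 = 363382888.77
Southeast: (102−1)·1126.5² = 101·1269002.25 = 128169227.25
Numerator = 491552116.02; denominator = Σ(nₕ−1) = 194.
s²ₚ = 491552116.02/194 = 2533773.794... → 2533773.8.

2533773.8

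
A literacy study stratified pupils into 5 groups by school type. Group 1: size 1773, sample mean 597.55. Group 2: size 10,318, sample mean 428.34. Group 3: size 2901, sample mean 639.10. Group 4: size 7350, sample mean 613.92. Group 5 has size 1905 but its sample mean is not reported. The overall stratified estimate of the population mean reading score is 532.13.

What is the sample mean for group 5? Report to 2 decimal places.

554.93

N = 1773 + 10318 + 2901 + 7350 + 1905 = 24247.
Overall total = μ·N = 532.13·24247 = 12902556.11.
Subtract the known strata: 1773·597.55 + 10318·428.34 + 2901·639.10 + 7350·613.92 = 11845409.37.
Remaining total for group 5: 12902556.11 − 11845409.37 = 1057146.74.
Divide by its size: 1057146.74 / 1905 = 554.9327... → 554.93.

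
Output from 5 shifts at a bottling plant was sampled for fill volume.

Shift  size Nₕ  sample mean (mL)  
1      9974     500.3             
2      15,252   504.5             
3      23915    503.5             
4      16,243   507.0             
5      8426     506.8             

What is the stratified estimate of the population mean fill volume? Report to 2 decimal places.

504.42

N = 73810; weights Wₕ = Nₕ/N = (0.1351, 0.2066, 0.3240, 0.2201, 0.1142).
x̄_st = Σ Wₕ·x̄ₕ = 0.1351·500.3 + 0.2066·504.5 + 0.3240·503.5 + 0.2201·507.0 + 0.1142·506.8 ≈ 504.4212...
→ 504.42.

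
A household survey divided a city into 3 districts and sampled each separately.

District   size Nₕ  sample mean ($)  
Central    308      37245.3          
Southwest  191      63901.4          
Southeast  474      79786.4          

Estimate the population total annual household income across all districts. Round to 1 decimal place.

61495473.4

Population total = Σ Nₕ·x̄ₕ (each stratum's size times its mean).
308·37245.3 + 191·63901.4 + 474·79786.4 = 11471552.4 + 12205167.4 + 37818753.6 = 61495473.4.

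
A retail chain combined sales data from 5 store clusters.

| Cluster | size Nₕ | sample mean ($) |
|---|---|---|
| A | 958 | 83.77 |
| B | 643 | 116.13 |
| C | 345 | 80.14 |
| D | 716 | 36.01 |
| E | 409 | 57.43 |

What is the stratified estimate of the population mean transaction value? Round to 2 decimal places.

75.49

N = 958 + 643 + 345 + 716 + 409 = 3071.
The stratified mean weights each stratum mean by its population share Nₕ/N.
Σ Nₕx̄ₕ = 958·83.77 + 643·116.13 + 345·80.14 + 716·36.01 + 409·57.43 = 80251.66 + 74671.59 + 27648.3 + 25783.16 + 23488.87 = 231843.58.
Divide by N: 231843.58 / 3071 = 75.4945... → 75.49.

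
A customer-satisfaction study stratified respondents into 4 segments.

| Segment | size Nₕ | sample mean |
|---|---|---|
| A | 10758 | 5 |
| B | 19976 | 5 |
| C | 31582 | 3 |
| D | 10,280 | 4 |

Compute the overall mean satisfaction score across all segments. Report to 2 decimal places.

3.99

N = 72596; weights Wₕ = Nₕ/N = (0.1482, 0.2752, 0.4350, 0.1416).
x̄_st = Σ Wₕ·x̄ₕ = 0.1482·5 + 0.2752·5 + 0.4350·3 + 0.1416·4 ≈ 3.9883...
→ 3.99.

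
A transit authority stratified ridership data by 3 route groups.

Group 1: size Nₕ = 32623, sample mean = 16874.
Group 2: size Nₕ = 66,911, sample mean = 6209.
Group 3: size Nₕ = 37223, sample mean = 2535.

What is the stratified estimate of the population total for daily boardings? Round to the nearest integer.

1060291206

Estimate total by summing Nₕ·x̄ₕ over strata.
32623·16874 + 66911·6209 + 37223·2535 = 550480502 + 415450399 + 94360305 = 1060291206.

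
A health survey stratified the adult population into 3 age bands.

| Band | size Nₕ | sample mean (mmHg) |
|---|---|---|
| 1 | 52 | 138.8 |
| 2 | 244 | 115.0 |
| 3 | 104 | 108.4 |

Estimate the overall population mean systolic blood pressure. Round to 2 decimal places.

116.38

x̄_st = (Σ Nₕx̄ₕ) / (Σ Nₕ) = (52·138.8 + 244·115.0 + 104·108.4) / 400
= 46551.2 / 400 = 116.378 → 116.38.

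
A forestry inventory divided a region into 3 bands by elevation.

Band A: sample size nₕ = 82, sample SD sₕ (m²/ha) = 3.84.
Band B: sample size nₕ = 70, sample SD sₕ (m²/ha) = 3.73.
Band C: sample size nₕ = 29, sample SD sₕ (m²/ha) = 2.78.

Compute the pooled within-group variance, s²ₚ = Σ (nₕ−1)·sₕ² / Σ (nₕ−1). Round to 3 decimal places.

13.319

Degrees of freedom: 81 + 69 + 28 = 178.
Σ(nₕ−1)sₕ² = 81·14.7456 + 69·13.9129 + 28·7.7284 = 2370.7789.
s²ₚ = 2370.7789 / 178 = 13.31898... → 13.319.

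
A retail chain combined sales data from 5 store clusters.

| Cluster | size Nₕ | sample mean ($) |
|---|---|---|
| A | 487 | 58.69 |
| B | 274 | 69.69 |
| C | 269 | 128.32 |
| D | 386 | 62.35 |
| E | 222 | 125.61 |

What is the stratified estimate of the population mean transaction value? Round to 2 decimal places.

N = 1638; weights Wₕ = Nₕ/N = (0.2973, 0.1673, 0.1642, 0.2357, 0.1355).
x̄_st = Σ Wₕ·x̄ₕ = 0.2973·58.69 + 0.1673·69.69 + 0.1642·128.32 + 0.2357·62.35 + 0.1355·125.61 ≈ 81.8972...
→ 81.90.

81.90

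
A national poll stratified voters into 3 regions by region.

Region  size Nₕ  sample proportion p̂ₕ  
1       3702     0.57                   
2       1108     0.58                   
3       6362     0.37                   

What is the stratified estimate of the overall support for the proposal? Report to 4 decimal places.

Wₕ = Nₕ/N with N = 11172: 0.3314, 0.0992, 0.5695.
p̂_st = 0.3314·0.57 + 0.0992·0.58 + 0.5695·0.37 ≈ 0.457100... → 0.4571.

0.4571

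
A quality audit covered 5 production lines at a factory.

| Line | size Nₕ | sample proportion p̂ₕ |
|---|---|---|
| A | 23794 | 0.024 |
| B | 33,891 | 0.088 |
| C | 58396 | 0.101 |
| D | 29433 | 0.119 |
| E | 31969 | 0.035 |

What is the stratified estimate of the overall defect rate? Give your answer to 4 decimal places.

0.0793

Wₕ = Nₕ/N with N = 177483: 0.1341, 0.1910, 0.3290, 0.1658, 0.1801.
p̂_st = 0.1341·0.024 + 0.1910·0.088 + 0.3290·0.101 + 0.1658·0.119 + 0.1801·0.035 ≈ 0.079292... → 0.0793.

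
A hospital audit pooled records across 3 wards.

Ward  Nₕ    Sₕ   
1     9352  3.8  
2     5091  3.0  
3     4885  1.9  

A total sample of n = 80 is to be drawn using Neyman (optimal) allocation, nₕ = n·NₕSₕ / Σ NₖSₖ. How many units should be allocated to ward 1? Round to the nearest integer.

1: NₕSₕ = 9352·3.8 = 35537.6
2: NₕSₕ = 5091·3.0 = 15273
3: NₕSₕ = 4885·1.9 = 9281.5
Σ NₕSₕ = 60092.1.
n_1 = 80·35537.6/60092.1 = 47.311... → 47.

47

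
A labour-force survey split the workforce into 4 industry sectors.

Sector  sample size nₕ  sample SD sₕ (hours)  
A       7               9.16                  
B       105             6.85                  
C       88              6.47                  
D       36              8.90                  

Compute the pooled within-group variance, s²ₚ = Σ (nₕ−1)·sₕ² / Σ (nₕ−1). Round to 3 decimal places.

50.852

Degrees of freedom: 6 + 104 + 87 + 35 = 232.
Σ(nₕ−1)sₕ² = 6·83.9056 + 104·46.9225 + 87·41.8609 + 35·79.21 = 11797.6219.
s²ₚ = 11797.6219 / 232 = 50.85182... → 50.852.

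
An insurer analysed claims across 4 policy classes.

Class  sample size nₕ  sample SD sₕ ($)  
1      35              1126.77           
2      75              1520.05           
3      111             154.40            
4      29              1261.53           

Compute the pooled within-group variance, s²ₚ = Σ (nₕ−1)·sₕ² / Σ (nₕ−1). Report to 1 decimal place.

1: (35−1)·1126.77² = 34·1269610.6329 = 43166761.5186
2: (75−1)·1520.05² = 74·2310552.0025 = 170980848.185
3: (111−1)·154.40² = 110·23839.36 = 2622329.6
4: (29−1)·1261.53² = 28·1591457.9409 = 44560822.3452
Numerator = 261330761.6488; denominator = Σ(nₕ−1) = 246.
s²ₚ = 261330761.6488/246 = 1062320.169... → 1062320.2.

1062320.2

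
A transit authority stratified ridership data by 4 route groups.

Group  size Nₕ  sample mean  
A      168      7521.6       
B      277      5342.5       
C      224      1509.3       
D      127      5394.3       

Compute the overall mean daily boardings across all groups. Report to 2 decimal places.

4731.99

x̄_st = (Σ Nₕx̄ₕ) / (Σ Nₕ) = (168·7521.6 + 277·5342.5 + 224·1509.3 + 127·5394.3) / 796
= 3766660.6 / 796 = 4731.9857... → 4731.99.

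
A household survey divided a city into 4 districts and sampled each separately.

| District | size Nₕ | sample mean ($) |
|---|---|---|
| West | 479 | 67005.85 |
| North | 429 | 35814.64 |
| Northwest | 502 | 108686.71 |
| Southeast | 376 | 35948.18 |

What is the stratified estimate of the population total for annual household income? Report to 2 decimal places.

115537526.81

Population total = Σ Nₕ·x̄ₕ (each stratum's size times its mean).
479·67005.85 + 429·35814.64 + 502·108686.71 + 376·35948.18 = 32095802.15 + 15364480.56 + 54560728.42 + 13516515.68 = 115537526.81.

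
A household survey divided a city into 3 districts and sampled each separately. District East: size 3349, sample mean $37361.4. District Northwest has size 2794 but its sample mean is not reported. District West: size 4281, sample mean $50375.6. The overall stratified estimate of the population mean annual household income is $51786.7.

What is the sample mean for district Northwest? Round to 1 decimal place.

71239.5

Σ Nₕx̄ₕ = N·μ, so 2794·x̄_Northwest = 10424·51786.7 − (3349·37361.4 + 4281·50375.6).
= 539824560.8 − 340781272.2 = 199043288.6.
x̄_Northwest = 199043288.6 / 2794 = 71239.545... → 71239.5.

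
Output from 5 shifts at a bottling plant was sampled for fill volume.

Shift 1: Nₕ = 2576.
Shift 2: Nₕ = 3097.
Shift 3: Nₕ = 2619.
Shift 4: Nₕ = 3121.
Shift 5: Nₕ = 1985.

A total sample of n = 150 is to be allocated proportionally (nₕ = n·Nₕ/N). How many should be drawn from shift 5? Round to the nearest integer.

22

Share of shift 5 = 1985/13398 = 0.14816.
Allocate 150 × 0.14816 = 22.223... → 22.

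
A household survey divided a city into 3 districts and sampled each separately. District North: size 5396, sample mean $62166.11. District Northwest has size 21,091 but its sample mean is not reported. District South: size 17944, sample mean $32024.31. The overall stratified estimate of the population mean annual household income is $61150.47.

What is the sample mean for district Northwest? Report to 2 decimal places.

Σ Nₕx̄ₕ = N·μ, so 21091·x̄_Northwest = 44431·61150.47 − (5396·62166.11 + 17944·32024.31).
= 2716976532.57 − 910092548.2 = 1806883984.37.
x̄_Northwest = 1806883984.37 / 21091 = 85670.8541... → 85670.85.

85670.85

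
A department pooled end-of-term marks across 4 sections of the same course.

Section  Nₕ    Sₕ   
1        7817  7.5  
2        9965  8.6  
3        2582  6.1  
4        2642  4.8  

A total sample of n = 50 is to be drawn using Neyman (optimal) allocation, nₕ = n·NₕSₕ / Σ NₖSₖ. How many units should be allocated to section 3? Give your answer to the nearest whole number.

5

1: NₕSₕ = 7817·7.5 = 58627.5
2: NₕSₕ = 9965·8.6 = 85699
3: NₕSₕ = 2582·6.1 = 15750.2
4: NₕSₕ = 2642·4.8 = 12681.6
Σ NₕSₕ = 172758.3.
n_3 = 50·15750.2/172758.3 = 4.558... → 5.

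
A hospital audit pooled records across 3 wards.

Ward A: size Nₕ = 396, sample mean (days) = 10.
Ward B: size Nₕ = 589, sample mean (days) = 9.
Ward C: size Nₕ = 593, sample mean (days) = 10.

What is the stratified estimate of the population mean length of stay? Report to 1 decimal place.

9.6

x̄_st = (Σ Nₕx̄ₕ) / (Σ Nₕ) = (396·10 + 589·9 + 593·10) / 1578
= 15191 / 1578 = 9.627... → 9.6.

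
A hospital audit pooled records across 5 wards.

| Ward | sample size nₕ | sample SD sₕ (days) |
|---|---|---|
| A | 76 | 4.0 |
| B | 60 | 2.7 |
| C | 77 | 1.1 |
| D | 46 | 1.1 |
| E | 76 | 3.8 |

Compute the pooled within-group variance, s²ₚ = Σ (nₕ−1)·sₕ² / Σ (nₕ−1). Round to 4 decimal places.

Degrees of freedom: 75 + 59 + 76 + 45 + 75 = 330.
Σ(nₕ−1)sₕ² = 75·16 + 59·7.29 + 76·1.21 + 45·1.21 + 75·14.44 = 2859.52.
s²ₚ = 2859.52 / 330 = 8.665212... → 8.6652.

8.6652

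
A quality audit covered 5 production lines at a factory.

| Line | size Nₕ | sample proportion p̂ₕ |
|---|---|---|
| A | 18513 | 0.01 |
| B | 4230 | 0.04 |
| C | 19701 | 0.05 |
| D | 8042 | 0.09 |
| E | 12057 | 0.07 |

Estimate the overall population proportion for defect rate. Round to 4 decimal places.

N = 18513 + 4230 + 19701 + 8042 + 12057 = 62543.
Overall proportion = Σ (Nₕ/N)·p̂ₕ.
Σ Nₕp̂ₕ = 185.13 + 169.2 + 985.05 + 723.78 + 843.99 = 2907.15.
2907.15 / 62543 = 0.046482... → 0.0465.

0.0465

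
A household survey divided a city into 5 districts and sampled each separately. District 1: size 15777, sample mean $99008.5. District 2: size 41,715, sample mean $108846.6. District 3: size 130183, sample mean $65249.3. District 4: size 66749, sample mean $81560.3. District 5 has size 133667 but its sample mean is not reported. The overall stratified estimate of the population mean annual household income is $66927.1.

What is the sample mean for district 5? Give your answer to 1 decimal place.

N = 15777 + 41715 + 130183 + 66749 + 133667 = 388091.
Overall total = μ·N = 66927.1·388091 = 25973805166.1.
Subtract the known strata: 15777·99008.5 + 41715·108846.6 + 130183·65249.3 + 66749·81560.3 = 20041011110.1.
Remaining total for district 5: 25973805166.1 − 20041011110.1 = 5932794056.
Divide by its size: 5932794056 / 133667 = 44384.882... → 44384.9.

44384.9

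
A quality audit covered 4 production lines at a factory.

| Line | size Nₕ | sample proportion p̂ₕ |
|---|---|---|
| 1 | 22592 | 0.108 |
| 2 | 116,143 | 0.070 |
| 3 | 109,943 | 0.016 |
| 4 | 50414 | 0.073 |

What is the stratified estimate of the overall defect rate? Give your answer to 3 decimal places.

0.054

Wₕ = Nₕ/N with N = 299092: 0.0755, 0.3883, 0.3676, 0.1686.
p̂_st = 0.0755·0.108 + 0.3883·0.070 + 0.3676·0.016 + 0.1686·0.073 ≈ 0.05353... → 0.054.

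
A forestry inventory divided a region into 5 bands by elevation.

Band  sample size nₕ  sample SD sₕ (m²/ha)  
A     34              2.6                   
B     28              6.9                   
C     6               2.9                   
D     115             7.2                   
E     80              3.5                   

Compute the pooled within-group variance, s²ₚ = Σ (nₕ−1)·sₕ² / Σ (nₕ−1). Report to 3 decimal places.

32.667

A: (34−1)·2.6² = 33·6.76 = 223.08
B: (28−1)·6.9² = 27·47.61 = 1285.47
C: (6−1)·2.9² = 5·8.41 = 42.05
D: (115−1)·7.2² = 114·51.84 = 5909.76
E: (80−1)·3.5² = 79·12.25 = 967.75
Numerator = 8428.11; denominator = Σ(nₕ−1) = 258.
s²ₚ = 8428.11/258 = 32.66709... → 32.667.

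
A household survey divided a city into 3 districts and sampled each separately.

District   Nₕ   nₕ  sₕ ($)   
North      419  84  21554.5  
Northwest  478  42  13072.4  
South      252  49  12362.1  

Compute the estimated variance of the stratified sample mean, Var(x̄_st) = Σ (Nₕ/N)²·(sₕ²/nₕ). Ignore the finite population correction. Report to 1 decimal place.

1589692.7

N = 1149; Wₕ = Nₕ/N.
district North: (419/1149)²·21554.5²/84 = 735503.2709
district Northwest: (478/1149)²·13072.4²/42 = 704169.3244
district South: (252/1149)²·12362.1²/49 = 150020.0994
Sum = 1589692.6947 → 1589692.7.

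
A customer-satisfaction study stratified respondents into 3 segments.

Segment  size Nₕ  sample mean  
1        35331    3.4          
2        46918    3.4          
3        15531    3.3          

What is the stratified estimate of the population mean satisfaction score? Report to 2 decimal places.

3.38

N = 97780; weights Wₕ = Nₕ/N = (0.3613, 0.4798, 0.1588).
x̄_st = Σ Wₕ·x̄ₕ = 0.3613·3.4 + 0.4798·3.4 + 0.1588·3.3 ≈ 3.3841...
→ 3.38.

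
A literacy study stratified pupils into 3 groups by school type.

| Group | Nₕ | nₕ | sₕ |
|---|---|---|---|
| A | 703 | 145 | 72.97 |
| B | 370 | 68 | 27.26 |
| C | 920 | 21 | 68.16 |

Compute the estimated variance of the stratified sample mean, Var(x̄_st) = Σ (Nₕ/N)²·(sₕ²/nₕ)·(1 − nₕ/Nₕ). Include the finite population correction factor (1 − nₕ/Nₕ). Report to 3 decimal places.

N = 1993; Wₕ = Nₕ/N.
group A: (703/1993)²·72.97²/145·(1 − 145/703) = 3.626566
group B: (370/1993)²·27.26²/68·(1 − 68/370) = 0.307423
group C: (920/1993)²·68.16²/21·(1 − 21/920) = 46.065182
Sum = 49.999172 → 49.999.

49.999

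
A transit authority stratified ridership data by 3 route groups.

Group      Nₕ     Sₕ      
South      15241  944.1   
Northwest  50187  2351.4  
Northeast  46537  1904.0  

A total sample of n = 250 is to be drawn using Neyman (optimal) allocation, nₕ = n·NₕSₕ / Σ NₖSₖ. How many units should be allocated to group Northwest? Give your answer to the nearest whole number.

133

Σ NₕSₕ = 15241·944.1 + 50187·2351.4 + 46537·1904.0 = 221005187.9.
Share for Northwest: 118009711.8/221005187.9 = 0.53397.
n_Northwest = 250 × 0.53397 = 133.492... → 133.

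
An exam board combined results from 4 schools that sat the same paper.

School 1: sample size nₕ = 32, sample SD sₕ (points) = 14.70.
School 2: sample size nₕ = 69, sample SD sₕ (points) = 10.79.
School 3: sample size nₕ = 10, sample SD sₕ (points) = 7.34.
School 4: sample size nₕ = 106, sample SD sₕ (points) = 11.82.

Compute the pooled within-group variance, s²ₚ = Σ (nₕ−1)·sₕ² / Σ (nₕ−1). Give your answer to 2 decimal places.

139.77

Degrees of freedom: 31 + 68 + 9 + 105 = 213.
Σ(nₕ−1)sₕ² = 31·216.09 + 68·116.4241 + 9·53.8756 + 105·139.7124 = 29770.3112.
s²ₚ = 29770.3112 / 213 = 139.7667... → 139.77.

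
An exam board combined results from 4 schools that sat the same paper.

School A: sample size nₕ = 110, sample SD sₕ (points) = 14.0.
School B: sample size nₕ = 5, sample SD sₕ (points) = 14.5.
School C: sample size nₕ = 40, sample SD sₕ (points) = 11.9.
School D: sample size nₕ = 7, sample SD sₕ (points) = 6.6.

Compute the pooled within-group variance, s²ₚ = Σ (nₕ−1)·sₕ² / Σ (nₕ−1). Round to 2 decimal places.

177.15

Degrees of freedom: 109 + 4 + 39 + 6 = 158.
Σ(nₕ−1)sₕ² = 109·196 + 4·210.25 + 39·141.61 + 6·43.56 = 27989.15.
s²ₚ = 27989.15 / 158 = 177.1465... → 177.15.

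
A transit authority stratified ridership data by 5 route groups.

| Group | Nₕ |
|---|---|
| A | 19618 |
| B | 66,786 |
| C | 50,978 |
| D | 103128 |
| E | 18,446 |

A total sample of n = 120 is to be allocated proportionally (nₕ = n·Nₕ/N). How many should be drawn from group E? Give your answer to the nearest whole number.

9

Share of group E = 18446/258956 = 0.07123.
Allocate 120 × 0.07123 = 8.548... → 9.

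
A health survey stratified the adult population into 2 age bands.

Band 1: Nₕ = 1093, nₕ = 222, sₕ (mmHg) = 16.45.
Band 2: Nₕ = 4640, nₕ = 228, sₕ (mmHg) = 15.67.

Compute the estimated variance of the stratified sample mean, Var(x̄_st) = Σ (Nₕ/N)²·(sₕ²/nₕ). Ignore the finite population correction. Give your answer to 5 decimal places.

N = 5733; Wₕ = Nₕ/N.
band 1: (1093/5733)²·16.45²/222 = 0.04430526
band 2: (4640/5733)²·15.67²/228 = 0.70546460
Sum = 0.74976985 → 0.74977.

0.74977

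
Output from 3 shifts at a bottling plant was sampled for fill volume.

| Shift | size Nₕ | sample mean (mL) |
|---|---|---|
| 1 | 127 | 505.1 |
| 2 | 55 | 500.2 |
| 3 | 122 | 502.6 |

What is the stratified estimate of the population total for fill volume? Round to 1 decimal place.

152975.9

Estimate total by summing Nₕ·x̄ₕ over strata.
127·505.1 + 55·500.2 + 122·502.6 = 64147.7 + 27511 + 61317.2 = 152975.9.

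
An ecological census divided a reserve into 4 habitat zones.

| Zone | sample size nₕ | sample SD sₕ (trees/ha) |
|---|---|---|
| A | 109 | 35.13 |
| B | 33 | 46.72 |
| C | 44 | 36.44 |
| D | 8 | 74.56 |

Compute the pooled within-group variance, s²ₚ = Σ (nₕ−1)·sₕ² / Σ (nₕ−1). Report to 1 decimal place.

1574.5

A: (109−1)·35.13² = 108·1234.1169 = 133284.6252
B: (33−1)·46.72² = 32·2182.7584 = 69848.2688
C: (44−1)·36.44² = 43·1327.8736 = 57098.5648
D: (8−1)·74.56² = 7·5559.1936 = 38914.3552
Numerator = 299145.814; denominator = Σ(nₕ−1) = 190.
s²ₚ = 299145.814/190 = 1574.452... → 1574.5.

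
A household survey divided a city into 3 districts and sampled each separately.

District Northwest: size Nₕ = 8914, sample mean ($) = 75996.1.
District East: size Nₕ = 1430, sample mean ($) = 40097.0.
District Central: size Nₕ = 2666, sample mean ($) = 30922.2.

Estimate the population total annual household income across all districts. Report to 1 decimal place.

Estimate total by summing Nₕ·x̄ₕ over strata.
8914·75996.1 + 1430·40097.0 + 2666·30922.2 = 677429235.4 + 57338710 + 82438585.2 = 817206530.6.

817206530.6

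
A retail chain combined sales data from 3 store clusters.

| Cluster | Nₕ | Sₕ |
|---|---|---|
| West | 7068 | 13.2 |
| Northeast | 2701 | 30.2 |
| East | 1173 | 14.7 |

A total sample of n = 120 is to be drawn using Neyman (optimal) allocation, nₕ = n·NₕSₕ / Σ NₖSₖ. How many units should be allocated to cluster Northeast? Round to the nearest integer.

51

Σ NₕSₕ = 7068·13.2 + 2701·30.2 + 1173·14.7 = 192110.9.
Share for Northeast: 81570.2/192110.9 = 0.42460.
n_Northeast = 120 × 0.42460 = 50.952... → 51.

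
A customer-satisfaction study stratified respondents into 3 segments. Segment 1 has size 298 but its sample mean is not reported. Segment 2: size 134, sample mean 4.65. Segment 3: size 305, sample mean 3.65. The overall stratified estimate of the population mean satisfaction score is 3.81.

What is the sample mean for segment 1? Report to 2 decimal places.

Σ Nₕx̄ₕ = N·μ, so 298·x̄_1 = 737·3.81 − (134·4.65 + 305·3.65).
= 2807.97 − 1736.35 = 1071.62.
x̄_1 = 1071.62 / 298 = 3.5960... → 3.60.

3.60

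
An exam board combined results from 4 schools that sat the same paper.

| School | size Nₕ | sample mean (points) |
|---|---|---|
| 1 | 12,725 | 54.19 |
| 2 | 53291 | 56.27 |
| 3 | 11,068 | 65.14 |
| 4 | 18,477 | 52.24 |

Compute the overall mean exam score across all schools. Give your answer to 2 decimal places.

N = 12725 + 53291 + 11068 + 18477 = 95561.
Overall mean = Σ (Nₕ/N)·x̄ₕ — weight by population share, not a simple average.
Σ Nₕx̄ₕ = 12725·54.19 + 53291·56.27 + 11068·65.14 + 18477·52.24 = 689567.75 + 2998684.57 + 720969.52 + 965238.48 = 5374460.32.
Divide by N: 5374460.32 / 95561 = 56.2411... → 56.24.

56.24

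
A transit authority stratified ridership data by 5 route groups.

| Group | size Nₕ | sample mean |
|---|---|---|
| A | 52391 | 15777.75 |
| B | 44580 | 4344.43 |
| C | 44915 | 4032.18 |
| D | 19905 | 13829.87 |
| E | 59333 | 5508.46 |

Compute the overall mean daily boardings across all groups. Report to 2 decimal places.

8156.10

N = 52391 + 44580 + 44915 + 19905 + 59333 = 221124.
The stratified mean weights each stratum mean by its population share Nₕ/N.
Σ Nₕx̄ₕ = 52391·15777.75 + 44580·4344.43 + 44915·4032.18 + 19905·13829.87 + 59333·5508.46 = 826612100.25 + 193674689.4 + 181105364.7 + 275283562.35 + 326833457.18 = 1803509173.88.
Divide by N: 1803509173.88 / 221124 = 8156.0987... → 8156.10.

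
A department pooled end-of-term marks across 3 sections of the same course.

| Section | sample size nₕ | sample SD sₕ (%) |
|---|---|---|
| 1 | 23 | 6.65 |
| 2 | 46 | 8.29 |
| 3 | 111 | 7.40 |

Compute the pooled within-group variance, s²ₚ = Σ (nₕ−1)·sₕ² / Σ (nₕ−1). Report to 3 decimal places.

57.000

Degrees of freedom: 22 + 45 + 110 = 177.
Σ(nₕ−1)sₕ² = 22·44.2225 + 45·68.7241 + 110·54.76 = 10089.0795.
s²ₚ = 10089.0795 / 177 = 57.00045... → 57.000.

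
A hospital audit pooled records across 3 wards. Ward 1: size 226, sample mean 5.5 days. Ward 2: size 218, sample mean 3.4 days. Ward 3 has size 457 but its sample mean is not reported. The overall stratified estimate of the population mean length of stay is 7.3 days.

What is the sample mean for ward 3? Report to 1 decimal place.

10.1

Σ Nₕx̄ₕ = N·μ, so 457·x̄_3 = 901·7.3 − (226·5.5 + 218·3.4).
= 6577.3 − 1984.2 = 4593.1.
x̄_3 = 4593.1 / 457 = 10.051... → 10.1.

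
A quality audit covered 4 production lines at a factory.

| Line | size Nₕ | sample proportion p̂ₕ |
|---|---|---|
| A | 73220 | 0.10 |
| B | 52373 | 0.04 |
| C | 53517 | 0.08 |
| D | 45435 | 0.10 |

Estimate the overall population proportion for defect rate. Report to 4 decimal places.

Wₕ = Nₕ/N with N = 224545: 0.3261, 0.2332, 0.2383, 0.2023.
p̂_st = 0.3261·0.10 + 0.2332·0.04 + 0.2383·0.08 + 0.2023·0.10 ≈ 0.081239... → 0.0812.

0.0812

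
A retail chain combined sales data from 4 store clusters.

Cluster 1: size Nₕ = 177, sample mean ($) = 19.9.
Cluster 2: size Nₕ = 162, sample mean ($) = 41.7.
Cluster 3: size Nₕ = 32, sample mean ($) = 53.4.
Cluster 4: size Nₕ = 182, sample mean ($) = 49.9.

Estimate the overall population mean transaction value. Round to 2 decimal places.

N = 553; weights Wₕ = Nₕ/N = (0.3201, 0.2929, 0.0579, 0.3291).
x̄_st = Σ Wₕ·x̄ₕ = 0.3201·19.9 + 0.2929·41.7 + 0.0579·53.4 + 0.3291·49.9 ≈ 38.0982...
→ 38.10.

38.10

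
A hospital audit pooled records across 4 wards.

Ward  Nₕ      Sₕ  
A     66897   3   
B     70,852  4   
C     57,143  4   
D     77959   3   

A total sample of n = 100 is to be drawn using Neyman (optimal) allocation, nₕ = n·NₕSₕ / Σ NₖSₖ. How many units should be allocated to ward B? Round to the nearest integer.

30

A: NₕSₕ = 66897·3 = 200691
B: NₕSₕ = 70852·4 = 283408
C: NₕSₕ = 57143·4 = 228572
D: NₕSₕ = 77959·3 = 233877
Σ NₕSₕ = 946548.
n_B = 100·283408/946548 = 29.941... → 30.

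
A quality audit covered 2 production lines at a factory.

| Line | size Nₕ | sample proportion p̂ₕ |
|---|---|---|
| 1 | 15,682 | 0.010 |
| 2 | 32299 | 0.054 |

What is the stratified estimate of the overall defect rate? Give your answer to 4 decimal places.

Wₕ = Nₕ/N with N = 47981: 0.3268, 0.6732.
p̂_st = 0.3268·0.010 + 0.6732·0.054 ≈ 0.039619... → 0.0396.

0.0396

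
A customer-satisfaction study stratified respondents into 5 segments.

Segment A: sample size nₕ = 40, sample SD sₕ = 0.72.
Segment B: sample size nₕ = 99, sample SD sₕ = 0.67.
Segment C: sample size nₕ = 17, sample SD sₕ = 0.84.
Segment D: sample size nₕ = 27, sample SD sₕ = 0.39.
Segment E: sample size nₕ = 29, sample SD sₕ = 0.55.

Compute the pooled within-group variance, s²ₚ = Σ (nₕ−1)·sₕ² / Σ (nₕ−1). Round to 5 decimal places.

Degrees of freedom: 39 + 98 + 16 + 26 + 28 = 207.
Σ(nₕ−1)sₕ² = 39·0.5184 + 98·0.4489 + 16·0.7056 + 26·0.1521 + 28·0.3025 = 87.924.
s²ₚ = 87.924 / 207 = 0.4247536... → 0.42475.

0.42475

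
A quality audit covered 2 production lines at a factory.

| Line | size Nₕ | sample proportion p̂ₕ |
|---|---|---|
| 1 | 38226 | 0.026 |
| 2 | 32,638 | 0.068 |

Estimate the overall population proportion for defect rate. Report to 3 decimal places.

Wₕ = Nₕ/N with N = 70864: 0.5394, 0.4606.
p̂_st = 0.5394·0.026 + 0.4606·0.068 ≈ 0.04534... → 0.045.

0.045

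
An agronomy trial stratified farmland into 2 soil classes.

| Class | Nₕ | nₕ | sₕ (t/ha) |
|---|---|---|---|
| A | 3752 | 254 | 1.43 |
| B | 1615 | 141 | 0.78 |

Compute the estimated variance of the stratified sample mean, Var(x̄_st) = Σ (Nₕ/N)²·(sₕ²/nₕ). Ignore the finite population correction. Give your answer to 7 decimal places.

N = 5367; Wₕ = Nₕ/N.
class A: (3752/5367)²·1.43²/254 = 0.0039346022
class B: (1615/5367)²·0.78²/141 = 0.0003907077
Sum = 0.0043253099 → 0.0043253.

0.0043253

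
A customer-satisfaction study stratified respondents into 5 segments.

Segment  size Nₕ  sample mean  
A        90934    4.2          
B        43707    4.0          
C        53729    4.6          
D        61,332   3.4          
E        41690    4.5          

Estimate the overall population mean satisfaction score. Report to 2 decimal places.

4.12

x̄_st = (Σ Nₕx̄ₕ) / (Σ Nₕ) = (90934·4.2 + 43707·4.0 + 53729·4.6 + 61332·3.4 + 41690·4.5) / 291392
= 1200038 / 291392 = 4.1183... → 4.12.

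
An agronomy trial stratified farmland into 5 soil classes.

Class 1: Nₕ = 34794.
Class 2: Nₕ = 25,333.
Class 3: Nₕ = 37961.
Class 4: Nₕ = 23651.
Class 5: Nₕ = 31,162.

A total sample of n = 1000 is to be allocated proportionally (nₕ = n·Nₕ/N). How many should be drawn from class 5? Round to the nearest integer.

204

Share of class 5 = 31162/152901 = 0.20381.
Allocate 1000 × 0.20381 = 203.805... → 204.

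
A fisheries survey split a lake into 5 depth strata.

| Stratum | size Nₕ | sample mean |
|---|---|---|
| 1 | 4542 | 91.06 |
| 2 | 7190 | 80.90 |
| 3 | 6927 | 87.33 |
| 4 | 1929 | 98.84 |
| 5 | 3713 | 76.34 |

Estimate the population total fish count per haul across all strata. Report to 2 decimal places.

2074313.21

1: 4542·91.06 = 413594.52
2: 7190·80.90 = 581671
3: 6927·87.33 = 604934.91
4: 1929·98.84 = 190662.36
5: 3713·76.34 = 283450.42
τ̂ = Σ Nₕx̄ₕ = 2074313.21.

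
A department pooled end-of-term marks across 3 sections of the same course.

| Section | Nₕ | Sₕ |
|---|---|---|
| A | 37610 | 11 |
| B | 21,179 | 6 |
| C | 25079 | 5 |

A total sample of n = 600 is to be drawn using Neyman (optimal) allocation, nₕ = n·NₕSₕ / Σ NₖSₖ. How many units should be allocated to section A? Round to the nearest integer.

A: NₕSₕ = 37610·11 = 413710
B: NₕSₕ = 21179·6 = 127074
C: NₕSₕ = 25079·5 = 125395
Σ NₕSₕ = 666179.
n_A = 600·413710/666179 = 372.612... → 373.

373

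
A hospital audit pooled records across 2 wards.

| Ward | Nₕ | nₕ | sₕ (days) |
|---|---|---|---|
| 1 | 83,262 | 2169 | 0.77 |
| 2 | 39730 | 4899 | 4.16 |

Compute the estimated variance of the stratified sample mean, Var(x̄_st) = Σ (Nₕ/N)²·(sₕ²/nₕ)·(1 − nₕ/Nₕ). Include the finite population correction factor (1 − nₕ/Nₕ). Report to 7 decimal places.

N = 122992; Wₕ = Nₕ/N.
ward 1: (83262/122992)²·0.77²/2169·(1 − 2169/83262) = 0.0001220108
ward 2: (39730/122992)²·4.16²/4899·(1 − 4899/39730) = 0.0003231543
Sum = 0.0004451652 → 0.0004452.

0.0004452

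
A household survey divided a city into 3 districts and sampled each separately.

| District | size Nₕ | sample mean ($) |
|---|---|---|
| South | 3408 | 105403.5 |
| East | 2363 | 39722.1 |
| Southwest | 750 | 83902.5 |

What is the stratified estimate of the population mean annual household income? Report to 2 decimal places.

N = 3408 + 2363 + 750 = 6521.
The stratified mean weights each stratum mean by its population share Nₕ/N.
Σ Nₕx̄ₕ = 3408·105403.5 + 2363·39722.1 + 750·83902.5 = 359215128 + 93863322.3 + 62926875 = 516005325.3.
Divide by N: 516005325.3 / 6521 = 79129.7846... → 79129.78.

79129.78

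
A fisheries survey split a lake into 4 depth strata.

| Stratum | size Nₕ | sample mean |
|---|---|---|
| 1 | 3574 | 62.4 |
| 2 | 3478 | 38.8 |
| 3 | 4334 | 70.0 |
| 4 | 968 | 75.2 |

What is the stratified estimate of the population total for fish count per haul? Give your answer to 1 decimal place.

1: 3574·62.4 = 223017.6
2: 3478·38.8 = 134946.4
3: 4334·70.0 = 303380
4: 968·75.2 = 72793.6
τ̂ = Σ Nₕx̄ₕ = 734137.6.

734137.6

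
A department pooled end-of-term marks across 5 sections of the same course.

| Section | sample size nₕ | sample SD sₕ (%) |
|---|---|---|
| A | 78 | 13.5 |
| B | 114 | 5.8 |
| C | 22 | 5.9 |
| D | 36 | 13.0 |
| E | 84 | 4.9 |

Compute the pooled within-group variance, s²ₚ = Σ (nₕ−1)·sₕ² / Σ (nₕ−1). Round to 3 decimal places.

Degrees of freedom: 77 + 113 + 21 + 35 + 83 = 329.
Σ(nₕ−1)sₕ² = 77·182.25 + 113·33.64 + 21·34.81 + 35·169 + 83·24.01 = 26473.41.
s²ₚ = 26473.41 / 329 = 80.46629... → 80.466.

80.466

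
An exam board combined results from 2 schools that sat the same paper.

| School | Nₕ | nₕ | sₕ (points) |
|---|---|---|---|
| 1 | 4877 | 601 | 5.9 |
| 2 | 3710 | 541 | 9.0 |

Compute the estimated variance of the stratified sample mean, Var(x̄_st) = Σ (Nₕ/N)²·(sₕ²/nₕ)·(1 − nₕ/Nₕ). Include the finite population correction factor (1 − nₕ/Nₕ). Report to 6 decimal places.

0.040254

N = 8587; Wₕ = Nₕ/N.
school 1: (4877/8587)²·5.9²/601·(1 − 601/4877) = 0.016380874
school 2: (3710/8587)²·9.0²/541·(1 − 541/3710) = 0.023872669
Sum = 0.040253543 → 0.040254.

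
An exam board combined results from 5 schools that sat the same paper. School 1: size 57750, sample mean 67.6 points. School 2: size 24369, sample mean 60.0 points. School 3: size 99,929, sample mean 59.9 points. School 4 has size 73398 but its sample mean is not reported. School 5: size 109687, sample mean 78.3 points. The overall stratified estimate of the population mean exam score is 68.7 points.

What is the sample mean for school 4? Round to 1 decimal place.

70.1

Σ Nₕx̄ₕ = N·μ, so 73398·x̄_4 = 365133·68.7 − (57750·67.6 + 24369·60.0 + 99929·59.9 + 109687·78.3).
= 25084637.1 − 19940279.2 = 5144357.9.
x̄_4 = 5144357.9 / 73398 = 70.089... → 70.1.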